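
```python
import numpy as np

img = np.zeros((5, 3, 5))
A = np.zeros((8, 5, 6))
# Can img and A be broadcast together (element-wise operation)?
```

No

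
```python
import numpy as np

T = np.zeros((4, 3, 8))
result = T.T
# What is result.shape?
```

(8, 3, 4)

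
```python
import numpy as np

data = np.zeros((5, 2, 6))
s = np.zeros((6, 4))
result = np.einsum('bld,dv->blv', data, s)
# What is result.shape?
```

(5, 2, 4)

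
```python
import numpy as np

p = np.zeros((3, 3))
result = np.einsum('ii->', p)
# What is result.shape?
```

()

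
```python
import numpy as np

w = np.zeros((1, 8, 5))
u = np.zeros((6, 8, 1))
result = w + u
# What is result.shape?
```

(6, 8, 5)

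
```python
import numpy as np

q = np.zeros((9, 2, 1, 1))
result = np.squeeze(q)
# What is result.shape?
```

(9, 2)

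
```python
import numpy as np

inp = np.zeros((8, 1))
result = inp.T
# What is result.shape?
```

(1, 8)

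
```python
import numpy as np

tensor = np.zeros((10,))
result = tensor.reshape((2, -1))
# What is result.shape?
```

(2, 5)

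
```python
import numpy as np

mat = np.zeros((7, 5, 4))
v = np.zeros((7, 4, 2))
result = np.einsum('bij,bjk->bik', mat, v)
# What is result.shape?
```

(7, 5, 2)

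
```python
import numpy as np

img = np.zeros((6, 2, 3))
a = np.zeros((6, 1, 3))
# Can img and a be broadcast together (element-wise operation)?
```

Yes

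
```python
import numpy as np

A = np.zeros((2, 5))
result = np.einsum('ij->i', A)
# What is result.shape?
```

(2,)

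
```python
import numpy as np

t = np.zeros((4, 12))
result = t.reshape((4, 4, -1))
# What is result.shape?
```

(4, 4, 3)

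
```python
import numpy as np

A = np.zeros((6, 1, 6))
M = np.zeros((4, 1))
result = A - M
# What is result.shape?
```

(6, 4, 6)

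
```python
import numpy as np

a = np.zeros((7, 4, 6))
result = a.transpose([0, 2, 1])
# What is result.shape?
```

(7, 6, 4)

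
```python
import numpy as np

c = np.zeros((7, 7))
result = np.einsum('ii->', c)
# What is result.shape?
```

()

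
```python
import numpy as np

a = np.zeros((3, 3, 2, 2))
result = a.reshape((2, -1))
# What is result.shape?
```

(2, 18)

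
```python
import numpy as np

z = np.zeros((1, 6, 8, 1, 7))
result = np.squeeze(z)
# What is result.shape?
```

(6, 8, 7)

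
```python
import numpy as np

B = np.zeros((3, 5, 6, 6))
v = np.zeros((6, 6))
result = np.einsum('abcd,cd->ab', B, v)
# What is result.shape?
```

(3, 5)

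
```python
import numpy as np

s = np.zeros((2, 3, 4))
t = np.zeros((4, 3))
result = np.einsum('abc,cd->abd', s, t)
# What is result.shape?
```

(2, 3, 3)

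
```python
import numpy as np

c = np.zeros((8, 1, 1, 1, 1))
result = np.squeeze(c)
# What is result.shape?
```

(8,)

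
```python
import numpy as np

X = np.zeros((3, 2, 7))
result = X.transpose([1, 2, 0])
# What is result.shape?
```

(2, 7, 3)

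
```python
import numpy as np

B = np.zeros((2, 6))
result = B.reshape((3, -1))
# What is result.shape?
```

(3, 4)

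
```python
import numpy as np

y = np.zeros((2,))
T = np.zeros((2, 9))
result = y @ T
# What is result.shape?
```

(9,)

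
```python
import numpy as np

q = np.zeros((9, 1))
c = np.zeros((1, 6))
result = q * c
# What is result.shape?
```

(9, 6)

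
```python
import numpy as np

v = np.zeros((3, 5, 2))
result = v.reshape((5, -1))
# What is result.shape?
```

(5, 6)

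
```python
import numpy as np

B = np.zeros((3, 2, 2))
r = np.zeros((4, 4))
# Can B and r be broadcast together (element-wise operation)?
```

No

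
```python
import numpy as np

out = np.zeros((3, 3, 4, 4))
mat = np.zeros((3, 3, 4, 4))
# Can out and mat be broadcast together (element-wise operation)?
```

Yes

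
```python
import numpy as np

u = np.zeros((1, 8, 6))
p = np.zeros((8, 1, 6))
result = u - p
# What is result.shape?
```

(8, 8, 6)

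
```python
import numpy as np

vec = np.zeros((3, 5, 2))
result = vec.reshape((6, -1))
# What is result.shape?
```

(6, 5)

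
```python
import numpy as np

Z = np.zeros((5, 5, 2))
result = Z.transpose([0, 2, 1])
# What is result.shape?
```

(5, 2, 5)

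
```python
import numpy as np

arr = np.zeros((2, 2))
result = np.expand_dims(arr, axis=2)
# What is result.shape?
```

(2, 2, 1)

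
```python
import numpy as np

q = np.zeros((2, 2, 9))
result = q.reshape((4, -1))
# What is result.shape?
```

(4, 9)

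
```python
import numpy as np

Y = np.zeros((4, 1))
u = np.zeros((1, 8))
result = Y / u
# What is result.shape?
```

(4, 8)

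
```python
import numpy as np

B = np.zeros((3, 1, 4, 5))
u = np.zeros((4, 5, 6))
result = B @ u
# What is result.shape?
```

(3, 4, 4, 6)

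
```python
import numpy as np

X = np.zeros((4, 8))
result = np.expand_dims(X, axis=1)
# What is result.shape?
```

(4, 1, 8)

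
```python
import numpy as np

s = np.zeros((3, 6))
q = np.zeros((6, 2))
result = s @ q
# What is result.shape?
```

(3, 2)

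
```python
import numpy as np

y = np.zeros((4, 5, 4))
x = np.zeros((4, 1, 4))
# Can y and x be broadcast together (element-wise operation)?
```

Yes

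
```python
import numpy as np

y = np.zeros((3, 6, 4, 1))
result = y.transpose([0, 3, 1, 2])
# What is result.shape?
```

(3, 1, 6, 4)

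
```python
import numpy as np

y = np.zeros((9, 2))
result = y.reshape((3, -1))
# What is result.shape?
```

(3, 6)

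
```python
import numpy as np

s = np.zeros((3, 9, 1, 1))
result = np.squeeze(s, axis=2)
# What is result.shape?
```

(3, 9, 1)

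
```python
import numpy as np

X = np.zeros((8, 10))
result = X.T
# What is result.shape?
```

(10, 8)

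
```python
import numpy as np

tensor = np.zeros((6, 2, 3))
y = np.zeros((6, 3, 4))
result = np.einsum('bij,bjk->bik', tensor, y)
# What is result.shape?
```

(6, 2, 4)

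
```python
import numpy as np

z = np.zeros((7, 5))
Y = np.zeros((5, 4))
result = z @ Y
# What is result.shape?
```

(7, 4)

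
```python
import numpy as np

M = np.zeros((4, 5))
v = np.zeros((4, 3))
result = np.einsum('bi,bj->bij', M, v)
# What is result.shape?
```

(4, 5, 3)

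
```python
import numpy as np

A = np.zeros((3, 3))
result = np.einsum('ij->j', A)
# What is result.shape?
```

(3,)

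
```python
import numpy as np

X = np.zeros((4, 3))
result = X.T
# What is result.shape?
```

(3, 4)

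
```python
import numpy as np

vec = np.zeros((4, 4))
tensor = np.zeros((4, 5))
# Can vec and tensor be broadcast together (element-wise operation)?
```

No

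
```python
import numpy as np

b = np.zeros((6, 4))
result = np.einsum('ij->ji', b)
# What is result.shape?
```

(4, 6)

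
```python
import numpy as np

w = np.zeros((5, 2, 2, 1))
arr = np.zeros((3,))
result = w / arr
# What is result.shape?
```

(5, 2, 2, 3)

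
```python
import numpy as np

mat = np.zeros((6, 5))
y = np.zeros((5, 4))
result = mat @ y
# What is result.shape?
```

(6, 4)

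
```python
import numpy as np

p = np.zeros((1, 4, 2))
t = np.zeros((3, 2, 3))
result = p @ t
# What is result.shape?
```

(3, 4, 3)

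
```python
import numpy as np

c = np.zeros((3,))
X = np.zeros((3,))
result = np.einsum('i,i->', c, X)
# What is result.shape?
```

()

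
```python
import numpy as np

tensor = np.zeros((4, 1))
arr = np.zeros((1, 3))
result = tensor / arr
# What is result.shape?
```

(4, 3)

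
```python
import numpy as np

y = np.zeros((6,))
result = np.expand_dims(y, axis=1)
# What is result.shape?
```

(6, 1)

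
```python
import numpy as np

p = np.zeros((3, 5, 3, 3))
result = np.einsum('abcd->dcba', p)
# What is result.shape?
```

(3, 3, 5, 3)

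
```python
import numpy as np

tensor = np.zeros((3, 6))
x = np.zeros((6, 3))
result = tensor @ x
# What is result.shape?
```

(3, 3)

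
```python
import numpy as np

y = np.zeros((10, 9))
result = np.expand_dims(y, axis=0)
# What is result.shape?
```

(1, 10, 9)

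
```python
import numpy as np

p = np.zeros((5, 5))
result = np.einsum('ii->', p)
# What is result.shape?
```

()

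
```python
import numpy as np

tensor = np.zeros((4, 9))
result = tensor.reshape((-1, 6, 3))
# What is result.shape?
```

(2, 6, 3)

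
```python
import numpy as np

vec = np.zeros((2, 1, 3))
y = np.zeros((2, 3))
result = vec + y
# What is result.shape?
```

(2, 2, 3)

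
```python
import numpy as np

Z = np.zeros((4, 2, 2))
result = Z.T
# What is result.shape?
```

(2, 2, 4)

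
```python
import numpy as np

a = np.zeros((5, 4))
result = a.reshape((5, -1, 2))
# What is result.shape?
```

(5, 2, 2)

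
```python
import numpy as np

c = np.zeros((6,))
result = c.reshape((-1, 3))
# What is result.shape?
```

(2, 3)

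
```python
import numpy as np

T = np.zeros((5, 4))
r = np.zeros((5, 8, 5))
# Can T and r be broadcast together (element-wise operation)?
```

No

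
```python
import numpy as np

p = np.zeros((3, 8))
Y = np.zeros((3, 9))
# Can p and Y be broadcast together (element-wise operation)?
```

No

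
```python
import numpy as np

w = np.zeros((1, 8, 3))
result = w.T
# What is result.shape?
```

(3, 8, 1)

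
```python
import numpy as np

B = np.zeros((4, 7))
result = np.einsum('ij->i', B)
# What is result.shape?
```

(4,)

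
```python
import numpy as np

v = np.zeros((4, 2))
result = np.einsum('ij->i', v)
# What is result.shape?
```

(4,)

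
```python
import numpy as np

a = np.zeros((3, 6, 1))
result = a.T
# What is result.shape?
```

(1, 6, 3)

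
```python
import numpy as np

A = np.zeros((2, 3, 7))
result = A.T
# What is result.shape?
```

(7, 3, 2)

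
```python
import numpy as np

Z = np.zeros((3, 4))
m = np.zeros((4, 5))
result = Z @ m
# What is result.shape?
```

(3, 5)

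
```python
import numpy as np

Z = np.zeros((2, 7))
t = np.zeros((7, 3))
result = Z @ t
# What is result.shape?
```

(2, 3)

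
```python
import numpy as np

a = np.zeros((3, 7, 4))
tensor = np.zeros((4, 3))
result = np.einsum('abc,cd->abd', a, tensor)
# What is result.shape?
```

(3, 7, 3)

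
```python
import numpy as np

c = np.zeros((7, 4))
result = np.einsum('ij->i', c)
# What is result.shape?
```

(7,)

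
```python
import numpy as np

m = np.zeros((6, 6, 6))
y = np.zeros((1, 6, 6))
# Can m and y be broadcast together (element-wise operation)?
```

Yes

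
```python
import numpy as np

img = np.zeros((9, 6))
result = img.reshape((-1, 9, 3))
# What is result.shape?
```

(2, 9, 3)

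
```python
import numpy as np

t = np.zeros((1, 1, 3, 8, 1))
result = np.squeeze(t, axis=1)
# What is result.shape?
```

(1, 3, 8, 1)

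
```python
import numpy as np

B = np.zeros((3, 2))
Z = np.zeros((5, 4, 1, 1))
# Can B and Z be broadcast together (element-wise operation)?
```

Yes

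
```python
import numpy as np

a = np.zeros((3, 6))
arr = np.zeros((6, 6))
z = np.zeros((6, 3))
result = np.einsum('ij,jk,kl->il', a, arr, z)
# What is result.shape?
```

(3, 3)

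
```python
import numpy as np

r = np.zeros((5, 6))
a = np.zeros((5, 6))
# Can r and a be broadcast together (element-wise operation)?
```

Yes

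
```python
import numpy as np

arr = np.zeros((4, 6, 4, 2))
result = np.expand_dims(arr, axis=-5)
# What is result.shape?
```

(1, 4, 6, 4, 2)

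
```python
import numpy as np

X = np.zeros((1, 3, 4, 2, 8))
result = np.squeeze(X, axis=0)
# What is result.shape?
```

(3, 4, 2, 8)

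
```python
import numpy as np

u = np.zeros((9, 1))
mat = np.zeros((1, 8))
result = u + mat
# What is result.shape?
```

(9, 8)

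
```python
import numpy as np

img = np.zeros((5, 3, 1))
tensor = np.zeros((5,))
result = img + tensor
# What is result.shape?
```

(5, 3, 5)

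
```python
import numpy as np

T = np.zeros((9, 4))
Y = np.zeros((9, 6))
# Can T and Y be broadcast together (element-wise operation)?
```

No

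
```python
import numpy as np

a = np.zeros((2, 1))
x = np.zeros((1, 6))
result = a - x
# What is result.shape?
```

(2, 6)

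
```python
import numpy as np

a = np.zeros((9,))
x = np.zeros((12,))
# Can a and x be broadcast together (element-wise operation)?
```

No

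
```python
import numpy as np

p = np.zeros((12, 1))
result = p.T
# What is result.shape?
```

(1, 12)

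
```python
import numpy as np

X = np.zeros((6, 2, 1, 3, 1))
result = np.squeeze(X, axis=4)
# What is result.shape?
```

(6, 2, 1, 3)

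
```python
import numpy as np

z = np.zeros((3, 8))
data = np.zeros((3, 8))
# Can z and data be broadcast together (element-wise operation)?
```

Yes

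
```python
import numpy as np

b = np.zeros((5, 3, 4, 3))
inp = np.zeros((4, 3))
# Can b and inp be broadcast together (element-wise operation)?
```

Yes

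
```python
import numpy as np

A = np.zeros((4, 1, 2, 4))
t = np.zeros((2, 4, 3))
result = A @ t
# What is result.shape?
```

(4, 2, 2, 3)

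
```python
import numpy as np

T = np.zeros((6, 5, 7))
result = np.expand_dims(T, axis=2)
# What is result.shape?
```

(6, 5, 1, 7)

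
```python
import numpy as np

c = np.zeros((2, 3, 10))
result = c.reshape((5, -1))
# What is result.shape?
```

(5, 12)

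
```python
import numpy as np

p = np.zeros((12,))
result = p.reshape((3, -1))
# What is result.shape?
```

(3, 4)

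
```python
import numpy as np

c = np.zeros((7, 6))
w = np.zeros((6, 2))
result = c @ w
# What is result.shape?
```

(7, 2)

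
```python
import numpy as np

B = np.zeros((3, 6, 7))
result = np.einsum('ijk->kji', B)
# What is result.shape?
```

(7, 6, 3)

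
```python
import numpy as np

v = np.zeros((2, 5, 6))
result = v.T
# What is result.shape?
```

(6, 5, 2)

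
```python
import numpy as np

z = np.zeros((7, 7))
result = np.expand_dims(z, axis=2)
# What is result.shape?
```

(7, 7, 1)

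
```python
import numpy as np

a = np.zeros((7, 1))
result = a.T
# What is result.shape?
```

(1, 7)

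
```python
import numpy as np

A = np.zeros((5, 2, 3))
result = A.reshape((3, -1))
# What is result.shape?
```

(3, 10)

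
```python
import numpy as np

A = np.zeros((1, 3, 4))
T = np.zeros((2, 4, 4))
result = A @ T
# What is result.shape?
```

(2, 3, 4)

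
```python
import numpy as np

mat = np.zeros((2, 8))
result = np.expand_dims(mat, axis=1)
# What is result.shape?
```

(2, 1, 8)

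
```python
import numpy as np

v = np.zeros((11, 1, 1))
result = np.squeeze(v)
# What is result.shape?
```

(11,)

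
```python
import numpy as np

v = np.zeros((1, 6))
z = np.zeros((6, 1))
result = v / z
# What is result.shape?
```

(6, 6)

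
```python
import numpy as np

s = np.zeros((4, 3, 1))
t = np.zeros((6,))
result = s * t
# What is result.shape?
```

(4, 3, 6)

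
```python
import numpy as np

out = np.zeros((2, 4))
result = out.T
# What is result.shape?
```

(4, 2)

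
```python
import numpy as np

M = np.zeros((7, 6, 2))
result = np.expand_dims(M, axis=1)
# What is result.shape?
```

(7, 1, 6, 2)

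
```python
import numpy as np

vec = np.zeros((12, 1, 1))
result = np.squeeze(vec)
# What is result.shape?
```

(12,)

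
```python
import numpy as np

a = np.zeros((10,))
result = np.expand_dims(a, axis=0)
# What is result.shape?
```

(1, 10)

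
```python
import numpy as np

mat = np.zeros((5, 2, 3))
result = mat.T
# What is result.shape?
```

(3, 2, 5)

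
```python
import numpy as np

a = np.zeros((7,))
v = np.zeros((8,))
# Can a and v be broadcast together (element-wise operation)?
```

No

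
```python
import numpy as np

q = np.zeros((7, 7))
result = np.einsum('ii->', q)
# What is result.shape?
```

()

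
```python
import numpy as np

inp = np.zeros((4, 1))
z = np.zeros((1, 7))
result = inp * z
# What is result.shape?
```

(4, 7)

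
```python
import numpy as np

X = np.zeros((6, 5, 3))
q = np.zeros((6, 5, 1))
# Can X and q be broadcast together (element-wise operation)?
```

Yes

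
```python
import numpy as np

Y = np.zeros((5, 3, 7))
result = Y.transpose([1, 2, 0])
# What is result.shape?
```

(3, 7, 5)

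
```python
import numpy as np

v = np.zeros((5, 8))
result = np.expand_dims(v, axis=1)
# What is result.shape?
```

(5, 1, 8)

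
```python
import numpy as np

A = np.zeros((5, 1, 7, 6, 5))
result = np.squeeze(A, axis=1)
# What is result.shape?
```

(5, 7, 6, 5)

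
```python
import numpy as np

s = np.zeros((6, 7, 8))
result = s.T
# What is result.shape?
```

(8, 7, 6)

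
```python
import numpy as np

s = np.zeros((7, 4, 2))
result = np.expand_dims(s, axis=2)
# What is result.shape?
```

(7, 4, 1, 2)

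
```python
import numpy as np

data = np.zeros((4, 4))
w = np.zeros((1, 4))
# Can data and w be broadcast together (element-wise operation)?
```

Yes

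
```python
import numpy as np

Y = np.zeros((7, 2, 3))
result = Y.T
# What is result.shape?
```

(3, 2, 7)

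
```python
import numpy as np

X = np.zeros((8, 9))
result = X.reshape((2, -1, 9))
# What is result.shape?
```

(2, 4, 9)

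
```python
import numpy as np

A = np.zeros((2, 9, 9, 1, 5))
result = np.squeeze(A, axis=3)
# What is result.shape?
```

(2, 9, 9, 5)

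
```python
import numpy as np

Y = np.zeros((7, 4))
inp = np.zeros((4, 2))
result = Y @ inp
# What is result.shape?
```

(7, 2)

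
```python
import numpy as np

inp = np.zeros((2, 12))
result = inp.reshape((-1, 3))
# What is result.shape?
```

(8, 3)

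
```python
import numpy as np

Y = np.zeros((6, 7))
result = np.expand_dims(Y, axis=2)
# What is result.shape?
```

(6, 7, 1)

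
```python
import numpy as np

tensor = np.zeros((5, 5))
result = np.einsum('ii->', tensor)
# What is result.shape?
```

()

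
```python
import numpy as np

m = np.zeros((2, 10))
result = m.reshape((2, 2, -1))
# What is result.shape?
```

(2, 2, 5)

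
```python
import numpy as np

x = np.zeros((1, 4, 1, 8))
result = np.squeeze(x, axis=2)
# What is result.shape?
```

(1, 4, 8)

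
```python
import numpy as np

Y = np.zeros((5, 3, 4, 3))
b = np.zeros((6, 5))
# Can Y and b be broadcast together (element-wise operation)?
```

No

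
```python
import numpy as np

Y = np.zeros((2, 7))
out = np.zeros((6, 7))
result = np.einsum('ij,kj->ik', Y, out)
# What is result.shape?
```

(2, 6)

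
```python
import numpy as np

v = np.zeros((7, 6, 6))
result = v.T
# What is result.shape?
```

(6, 6, 7)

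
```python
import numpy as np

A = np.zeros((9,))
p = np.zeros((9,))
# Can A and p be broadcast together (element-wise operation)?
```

Yes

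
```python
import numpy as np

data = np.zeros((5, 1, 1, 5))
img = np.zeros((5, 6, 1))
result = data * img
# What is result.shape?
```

(5, 5, 6, 5)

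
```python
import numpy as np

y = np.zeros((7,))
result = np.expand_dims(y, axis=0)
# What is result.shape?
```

(1, 7)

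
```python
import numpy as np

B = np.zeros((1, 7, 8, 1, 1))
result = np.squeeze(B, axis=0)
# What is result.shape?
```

(7, 8, 1, 1)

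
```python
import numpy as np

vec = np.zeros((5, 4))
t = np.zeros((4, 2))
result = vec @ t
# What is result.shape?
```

(5, 2)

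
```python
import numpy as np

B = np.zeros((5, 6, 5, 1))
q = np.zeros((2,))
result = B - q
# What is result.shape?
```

(5, 6, 5, 2)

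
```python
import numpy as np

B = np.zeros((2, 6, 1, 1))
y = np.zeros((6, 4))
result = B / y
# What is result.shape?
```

(2, 6, 6, 4)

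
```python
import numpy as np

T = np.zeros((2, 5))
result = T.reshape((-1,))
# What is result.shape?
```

(10,)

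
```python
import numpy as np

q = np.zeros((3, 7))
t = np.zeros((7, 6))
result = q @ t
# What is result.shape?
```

(3, 6)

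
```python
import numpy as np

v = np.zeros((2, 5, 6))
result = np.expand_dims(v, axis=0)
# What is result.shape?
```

(1, 2, 5, 6)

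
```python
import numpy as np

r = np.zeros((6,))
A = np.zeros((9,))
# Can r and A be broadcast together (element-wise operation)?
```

No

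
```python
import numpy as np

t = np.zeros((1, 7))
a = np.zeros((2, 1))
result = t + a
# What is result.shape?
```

(2, 7)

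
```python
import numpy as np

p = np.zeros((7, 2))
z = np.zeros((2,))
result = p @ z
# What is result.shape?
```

(7,)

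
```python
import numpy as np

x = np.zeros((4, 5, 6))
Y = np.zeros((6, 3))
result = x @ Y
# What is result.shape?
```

(4, 5, 3)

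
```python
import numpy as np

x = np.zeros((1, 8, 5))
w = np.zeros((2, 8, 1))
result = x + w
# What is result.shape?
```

(2, 8, 5)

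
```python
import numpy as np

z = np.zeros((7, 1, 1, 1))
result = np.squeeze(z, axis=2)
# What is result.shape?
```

(7, 1, 1)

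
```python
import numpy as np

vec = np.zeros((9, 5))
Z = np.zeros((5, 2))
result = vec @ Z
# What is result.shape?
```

(9, 2)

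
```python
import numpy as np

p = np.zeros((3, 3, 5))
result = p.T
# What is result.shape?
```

(5, 3, 3)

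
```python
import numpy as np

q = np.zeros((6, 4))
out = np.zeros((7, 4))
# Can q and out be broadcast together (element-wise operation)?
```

No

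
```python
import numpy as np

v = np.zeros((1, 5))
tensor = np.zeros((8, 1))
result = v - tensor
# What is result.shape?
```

(8, 5)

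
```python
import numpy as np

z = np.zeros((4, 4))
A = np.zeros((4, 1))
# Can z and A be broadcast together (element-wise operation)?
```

Yes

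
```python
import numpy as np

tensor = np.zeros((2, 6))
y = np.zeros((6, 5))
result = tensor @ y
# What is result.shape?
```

(2, 5)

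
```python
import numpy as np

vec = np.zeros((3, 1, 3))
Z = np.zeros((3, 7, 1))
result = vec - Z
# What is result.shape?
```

(3, 7, 3)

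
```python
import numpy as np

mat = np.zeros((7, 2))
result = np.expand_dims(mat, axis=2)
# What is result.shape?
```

(7, 2, 1)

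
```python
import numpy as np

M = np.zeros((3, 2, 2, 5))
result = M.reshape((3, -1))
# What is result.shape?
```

(3, 20)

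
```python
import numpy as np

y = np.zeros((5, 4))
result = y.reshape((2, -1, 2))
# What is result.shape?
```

(2, 5, 2)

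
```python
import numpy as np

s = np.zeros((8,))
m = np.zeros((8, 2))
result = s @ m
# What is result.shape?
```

(2,)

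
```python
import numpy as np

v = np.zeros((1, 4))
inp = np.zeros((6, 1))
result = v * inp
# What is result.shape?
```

(6, 4)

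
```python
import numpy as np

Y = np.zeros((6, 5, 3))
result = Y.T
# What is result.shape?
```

(3, 5, 6)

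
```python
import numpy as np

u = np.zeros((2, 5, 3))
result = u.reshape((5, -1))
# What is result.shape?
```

(5, 6)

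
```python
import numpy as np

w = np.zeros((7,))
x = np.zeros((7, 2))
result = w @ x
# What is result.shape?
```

(2,)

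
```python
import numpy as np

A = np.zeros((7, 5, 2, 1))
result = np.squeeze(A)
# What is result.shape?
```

(7, 5, 2)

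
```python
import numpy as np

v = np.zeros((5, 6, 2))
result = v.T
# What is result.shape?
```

(2, 6, 5)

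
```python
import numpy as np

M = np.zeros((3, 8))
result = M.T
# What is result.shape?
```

(8, 3)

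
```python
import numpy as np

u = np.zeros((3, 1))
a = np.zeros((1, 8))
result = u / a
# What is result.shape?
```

(3, 8)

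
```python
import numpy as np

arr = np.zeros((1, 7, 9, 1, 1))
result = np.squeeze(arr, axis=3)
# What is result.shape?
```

(1, 7, 9, 1)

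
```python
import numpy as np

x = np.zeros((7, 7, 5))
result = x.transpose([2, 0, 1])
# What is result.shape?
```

(5, 7, 7)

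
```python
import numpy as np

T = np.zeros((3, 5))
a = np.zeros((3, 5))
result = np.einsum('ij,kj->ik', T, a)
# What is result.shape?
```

(3, 3)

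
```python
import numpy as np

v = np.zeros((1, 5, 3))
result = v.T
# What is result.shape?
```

(3, 5, 1)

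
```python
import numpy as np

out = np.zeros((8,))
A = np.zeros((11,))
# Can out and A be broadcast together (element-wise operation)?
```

No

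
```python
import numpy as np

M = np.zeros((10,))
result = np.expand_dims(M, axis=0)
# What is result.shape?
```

(1, 10)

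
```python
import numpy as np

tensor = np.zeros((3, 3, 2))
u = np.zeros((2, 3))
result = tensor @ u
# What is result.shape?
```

(3, 3, 3)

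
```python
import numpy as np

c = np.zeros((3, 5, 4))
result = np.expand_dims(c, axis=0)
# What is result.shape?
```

(1, 3, 5, 4)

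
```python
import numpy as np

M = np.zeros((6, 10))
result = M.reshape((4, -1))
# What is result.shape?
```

(4, 15)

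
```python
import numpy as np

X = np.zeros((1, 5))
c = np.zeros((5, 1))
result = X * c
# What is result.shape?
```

(5, 5)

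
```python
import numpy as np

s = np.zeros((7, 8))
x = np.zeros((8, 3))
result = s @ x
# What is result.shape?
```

(7, 3)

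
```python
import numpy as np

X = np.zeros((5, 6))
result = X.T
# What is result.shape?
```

(6, 5)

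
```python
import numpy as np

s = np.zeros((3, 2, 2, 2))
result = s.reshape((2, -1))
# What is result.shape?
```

(2, 12)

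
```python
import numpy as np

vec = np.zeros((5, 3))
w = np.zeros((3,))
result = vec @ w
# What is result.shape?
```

(5,)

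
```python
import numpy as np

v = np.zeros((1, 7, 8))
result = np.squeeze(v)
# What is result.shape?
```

(7, 8)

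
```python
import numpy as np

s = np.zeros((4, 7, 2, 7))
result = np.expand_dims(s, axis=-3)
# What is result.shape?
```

(4, 7, 1, 2, 7)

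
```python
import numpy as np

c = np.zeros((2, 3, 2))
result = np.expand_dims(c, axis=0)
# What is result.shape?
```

(1, 2, 3, 2)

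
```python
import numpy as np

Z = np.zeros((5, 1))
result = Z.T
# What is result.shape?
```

(1, 5)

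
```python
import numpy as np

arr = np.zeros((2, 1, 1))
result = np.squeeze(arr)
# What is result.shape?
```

(2,)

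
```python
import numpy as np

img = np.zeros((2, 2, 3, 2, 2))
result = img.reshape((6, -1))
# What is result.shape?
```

(6, 8)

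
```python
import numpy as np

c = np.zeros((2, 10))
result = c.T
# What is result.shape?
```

(10, 2)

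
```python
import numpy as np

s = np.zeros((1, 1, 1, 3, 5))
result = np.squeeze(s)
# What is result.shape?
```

(3, 5)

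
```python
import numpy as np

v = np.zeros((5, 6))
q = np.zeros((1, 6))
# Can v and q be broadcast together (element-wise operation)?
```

Yes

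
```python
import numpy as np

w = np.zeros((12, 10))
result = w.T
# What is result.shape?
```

(10, 12)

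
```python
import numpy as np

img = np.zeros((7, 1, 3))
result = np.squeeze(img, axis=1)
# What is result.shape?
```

(7, 3)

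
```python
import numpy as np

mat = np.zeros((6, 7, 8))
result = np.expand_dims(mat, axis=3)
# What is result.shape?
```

(6, 7, 8, 1)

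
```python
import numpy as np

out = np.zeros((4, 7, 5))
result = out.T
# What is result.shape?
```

(5, 7, 4)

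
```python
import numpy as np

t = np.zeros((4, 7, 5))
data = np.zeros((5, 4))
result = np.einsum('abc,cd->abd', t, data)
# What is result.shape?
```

(4, 7, 4)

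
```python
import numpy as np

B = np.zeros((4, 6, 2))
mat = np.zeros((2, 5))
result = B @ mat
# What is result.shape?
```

(4, 6, 5)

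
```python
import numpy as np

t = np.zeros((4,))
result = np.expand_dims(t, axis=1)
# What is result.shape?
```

(4, 1)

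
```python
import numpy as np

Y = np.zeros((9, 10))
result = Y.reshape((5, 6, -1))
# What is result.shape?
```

(5, 6, 3)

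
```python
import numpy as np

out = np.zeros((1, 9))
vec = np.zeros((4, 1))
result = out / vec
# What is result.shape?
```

(4, 9)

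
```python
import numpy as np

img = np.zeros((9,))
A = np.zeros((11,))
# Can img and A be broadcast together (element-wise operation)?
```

No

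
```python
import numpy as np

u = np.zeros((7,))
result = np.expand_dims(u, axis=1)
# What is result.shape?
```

(7, 1)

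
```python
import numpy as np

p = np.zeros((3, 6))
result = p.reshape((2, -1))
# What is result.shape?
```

(2, 9)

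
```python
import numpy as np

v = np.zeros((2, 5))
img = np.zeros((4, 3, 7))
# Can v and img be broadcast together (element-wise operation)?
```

No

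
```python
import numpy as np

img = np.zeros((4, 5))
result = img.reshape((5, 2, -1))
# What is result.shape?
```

(5, 2, 2)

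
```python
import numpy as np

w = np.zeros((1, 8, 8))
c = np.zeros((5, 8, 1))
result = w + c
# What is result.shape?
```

(5, 8, 8)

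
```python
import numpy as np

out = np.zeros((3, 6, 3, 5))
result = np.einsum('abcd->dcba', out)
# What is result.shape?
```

(5, 3, 6, 3)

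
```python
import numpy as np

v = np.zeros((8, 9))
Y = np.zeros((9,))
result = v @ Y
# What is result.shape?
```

(8,)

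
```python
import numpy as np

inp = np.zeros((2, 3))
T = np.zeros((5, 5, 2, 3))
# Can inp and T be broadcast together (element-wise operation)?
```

Yes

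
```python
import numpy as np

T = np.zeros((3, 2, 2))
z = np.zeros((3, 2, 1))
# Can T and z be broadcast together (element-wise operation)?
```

Yes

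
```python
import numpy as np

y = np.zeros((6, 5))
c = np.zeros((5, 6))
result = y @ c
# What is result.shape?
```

(6, 6)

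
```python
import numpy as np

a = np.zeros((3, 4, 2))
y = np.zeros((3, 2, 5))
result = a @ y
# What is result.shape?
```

(3, 4, 5)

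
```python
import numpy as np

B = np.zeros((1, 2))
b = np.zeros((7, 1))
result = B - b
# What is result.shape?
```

(7, 2)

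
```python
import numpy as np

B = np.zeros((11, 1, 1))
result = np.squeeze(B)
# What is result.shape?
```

(11,)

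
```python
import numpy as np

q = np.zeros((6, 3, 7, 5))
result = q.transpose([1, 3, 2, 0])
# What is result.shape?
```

(3, 5, 7, 6)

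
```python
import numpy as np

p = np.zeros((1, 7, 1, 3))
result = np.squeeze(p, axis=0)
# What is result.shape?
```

(7, 1, 3)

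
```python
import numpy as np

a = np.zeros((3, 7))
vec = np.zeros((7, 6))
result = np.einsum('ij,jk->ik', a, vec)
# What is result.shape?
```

(3, 6)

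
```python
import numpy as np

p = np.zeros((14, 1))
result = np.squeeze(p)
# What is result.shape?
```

(14,)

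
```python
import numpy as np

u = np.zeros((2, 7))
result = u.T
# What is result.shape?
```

(7, 2)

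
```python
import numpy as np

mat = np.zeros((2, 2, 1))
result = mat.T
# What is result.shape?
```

(1, 2, 2)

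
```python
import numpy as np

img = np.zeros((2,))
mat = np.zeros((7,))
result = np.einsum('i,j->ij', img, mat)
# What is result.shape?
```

(2, 7)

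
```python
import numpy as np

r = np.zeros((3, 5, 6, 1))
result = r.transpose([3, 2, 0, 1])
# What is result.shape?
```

(1, 6, 3, 5)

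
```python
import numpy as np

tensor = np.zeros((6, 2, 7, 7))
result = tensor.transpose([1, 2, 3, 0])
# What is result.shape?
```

(2, 7, 7, 6)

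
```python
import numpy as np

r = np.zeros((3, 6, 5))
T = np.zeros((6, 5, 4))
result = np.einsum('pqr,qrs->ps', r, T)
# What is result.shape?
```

(3, 4)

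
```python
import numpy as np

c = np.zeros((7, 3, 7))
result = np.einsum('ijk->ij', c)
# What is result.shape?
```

(7, 3)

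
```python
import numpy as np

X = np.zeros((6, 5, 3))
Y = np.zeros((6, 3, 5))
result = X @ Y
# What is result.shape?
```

(6, 5, 5)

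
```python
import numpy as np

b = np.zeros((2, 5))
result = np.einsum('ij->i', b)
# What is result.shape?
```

(2,)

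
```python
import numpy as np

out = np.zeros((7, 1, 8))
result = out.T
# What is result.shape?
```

(8, 1, 7)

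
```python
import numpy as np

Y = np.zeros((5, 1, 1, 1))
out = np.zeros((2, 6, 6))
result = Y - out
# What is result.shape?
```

(5, 2, 6, 6)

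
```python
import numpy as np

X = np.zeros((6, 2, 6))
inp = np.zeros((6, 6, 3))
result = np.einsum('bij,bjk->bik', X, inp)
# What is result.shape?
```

(6, 2, 3)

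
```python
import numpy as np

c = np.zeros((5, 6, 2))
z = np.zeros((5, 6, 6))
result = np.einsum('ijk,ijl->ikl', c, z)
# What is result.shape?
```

(5, 2, 6)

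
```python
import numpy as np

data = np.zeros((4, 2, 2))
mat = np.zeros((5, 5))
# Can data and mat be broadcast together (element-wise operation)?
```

No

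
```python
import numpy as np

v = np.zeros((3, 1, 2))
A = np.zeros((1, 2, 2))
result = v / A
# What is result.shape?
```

(3, 2, 2)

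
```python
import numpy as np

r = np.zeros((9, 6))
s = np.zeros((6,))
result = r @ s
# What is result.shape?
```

(9,)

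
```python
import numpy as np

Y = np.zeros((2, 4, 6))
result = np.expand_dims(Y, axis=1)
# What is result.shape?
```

(2, 1, 4, 6)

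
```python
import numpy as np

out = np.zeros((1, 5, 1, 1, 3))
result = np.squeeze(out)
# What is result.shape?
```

(5, 3)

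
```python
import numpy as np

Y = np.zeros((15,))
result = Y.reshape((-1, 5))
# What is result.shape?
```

(3, 5)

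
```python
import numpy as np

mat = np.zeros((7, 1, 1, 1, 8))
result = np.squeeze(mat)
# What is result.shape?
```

(7, 8)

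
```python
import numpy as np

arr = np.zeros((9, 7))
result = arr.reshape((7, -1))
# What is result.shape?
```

(7, 9)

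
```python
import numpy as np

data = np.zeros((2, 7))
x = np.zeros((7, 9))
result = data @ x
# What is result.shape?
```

(2, 9)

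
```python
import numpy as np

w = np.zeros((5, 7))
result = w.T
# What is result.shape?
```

(7, 5)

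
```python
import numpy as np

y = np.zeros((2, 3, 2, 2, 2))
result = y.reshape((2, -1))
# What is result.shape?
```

(2, 24)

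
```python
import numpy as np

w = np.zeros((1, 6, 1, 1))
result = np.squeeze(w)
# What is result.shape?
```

(6,)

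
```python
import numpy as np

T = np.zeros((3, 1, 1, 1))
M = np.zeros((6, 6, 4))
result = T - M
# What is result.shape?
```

(3, 6, 6, 4)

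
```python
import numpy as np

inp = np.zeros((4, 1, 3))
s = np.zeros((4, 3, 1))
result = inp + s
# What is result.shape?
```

(4, 3, 3)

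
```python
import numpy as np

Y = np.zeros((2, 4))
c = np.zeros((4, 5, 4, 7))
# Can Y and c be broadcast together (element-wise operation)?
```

No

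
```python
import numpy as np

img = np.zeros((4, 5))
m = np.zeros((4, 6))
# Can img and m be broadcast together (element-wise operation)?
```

No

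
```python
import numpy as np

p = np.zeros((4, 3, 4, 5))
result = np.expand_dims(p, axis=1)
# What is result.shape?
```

(4, 1, 3, 4, 5)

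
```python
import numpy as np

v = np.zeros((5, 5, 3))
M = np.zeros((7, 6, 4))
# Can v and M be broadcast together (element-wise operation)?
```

No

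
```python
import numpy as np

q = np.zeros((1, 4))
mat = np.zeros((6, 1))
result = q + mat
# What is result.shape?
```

(6, 4)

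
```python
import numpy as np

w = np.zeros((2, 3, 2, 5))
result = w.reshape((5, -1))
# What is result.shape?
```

(5, 12)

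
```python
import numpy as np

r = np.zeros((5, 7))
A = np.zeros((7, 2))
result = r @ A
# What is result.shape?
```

(5, 2)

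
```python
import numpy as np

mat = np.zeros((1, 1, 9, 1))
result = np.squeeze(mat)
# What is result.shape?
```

(9,)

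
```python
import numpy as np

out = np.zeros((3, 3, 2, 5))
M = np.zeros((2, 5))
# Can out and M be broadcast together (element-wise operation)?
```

Yes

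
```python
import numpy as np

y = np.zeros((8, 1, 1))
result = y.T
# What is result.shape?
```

(1, 1, 8)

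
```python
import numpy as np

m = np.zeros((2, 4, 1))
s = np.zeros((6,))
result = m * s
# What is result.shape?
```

(2, 4, 6)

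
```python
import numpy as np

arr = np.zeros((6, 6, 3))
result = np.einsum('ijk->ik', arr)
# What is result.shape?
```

(6, 3)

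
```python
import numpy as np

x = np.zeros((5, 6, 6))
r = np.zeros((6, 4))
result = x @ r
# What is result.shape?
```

(5, 6, 4)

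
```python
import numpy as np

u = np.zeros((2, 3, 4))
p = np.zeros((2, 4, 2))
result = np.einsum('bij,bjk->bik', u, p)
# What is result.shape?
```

(2, 3, 2)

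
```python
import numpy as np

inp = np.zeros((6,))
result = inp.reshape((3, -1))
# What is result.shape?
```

(3, 2)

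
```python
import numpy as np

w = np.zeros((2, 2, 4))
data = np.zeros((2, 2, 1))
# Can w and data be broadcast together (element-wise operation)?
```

Yes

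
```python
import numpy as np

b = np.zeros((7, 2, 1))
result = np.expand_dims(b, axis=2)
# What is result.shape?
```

(7, 2, 1, 1)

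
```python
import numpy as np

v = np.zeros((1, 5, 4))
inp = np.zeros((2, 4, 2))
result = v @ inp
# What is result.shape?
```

(2, 5, 2)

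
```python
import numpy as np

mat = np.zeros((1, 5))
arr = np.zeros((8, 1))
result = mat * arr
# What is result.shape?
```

(8, 5)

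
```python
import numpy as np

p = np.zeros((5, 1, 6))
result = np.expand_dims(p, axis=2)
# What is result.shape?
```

(5, 1, 1, 6)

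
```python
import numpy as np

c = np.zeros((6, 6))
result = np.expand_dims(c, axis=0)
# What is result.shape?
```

(1, 6, 6)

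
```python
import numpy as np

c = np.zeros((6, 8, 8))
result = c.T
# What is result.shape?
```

(8, 8, 6)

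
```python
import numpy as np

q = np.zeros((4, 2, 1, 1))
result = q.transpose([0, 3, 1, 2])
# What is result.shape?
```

(4, 1, 2, 1)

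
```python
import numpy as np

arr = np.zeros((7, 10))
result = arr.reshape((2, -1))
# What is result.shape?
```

(2, 35)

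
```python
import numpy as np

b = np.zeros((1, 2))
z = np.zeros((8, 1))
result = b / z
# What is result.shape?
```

(8, 2)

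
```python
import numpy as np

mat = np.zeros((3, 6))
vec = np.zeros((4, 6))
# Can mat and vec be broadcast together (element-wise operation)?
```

No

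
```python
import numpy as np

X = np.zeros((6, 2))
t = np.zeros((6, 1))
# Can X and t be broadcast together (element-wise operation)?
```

Yes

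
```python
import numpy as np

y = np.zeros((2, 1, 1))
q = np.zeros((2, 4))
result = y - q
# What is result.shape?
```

(2, 2, 4)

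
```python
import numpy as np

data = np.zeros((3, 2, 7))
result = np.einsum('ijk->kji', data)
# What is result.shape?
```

(7, 2, 3)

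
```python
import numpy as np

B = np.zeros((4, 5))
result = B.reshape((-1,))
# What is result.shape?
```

(20,)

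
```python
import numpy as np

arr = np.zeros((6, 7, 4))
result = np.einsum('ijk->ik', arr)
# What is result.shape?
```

(6, 4)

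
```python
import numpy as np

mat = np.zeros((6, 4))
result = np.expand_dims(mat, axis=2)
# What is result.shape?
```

(6, 4, 1)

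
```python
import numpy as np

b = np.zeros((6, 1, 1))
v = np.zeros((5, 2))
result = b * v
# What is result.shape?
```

(6, 5, 2)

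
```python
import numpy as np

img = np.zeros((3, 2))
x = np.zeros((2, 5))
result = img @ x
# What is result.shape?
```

(3, 5)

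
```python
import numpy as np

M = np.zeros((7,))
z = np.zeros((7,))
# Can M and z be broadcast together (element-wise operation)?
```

Yes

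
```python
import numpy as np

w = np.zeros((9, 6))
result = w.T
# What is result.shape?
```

(6, 9)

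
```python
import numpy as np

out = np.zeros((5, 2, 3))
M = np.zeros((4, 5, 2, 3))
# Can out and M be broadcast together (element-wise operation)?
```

Yes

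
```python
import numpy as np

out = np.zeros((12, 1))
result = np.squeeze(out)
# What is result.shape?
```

(12,)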